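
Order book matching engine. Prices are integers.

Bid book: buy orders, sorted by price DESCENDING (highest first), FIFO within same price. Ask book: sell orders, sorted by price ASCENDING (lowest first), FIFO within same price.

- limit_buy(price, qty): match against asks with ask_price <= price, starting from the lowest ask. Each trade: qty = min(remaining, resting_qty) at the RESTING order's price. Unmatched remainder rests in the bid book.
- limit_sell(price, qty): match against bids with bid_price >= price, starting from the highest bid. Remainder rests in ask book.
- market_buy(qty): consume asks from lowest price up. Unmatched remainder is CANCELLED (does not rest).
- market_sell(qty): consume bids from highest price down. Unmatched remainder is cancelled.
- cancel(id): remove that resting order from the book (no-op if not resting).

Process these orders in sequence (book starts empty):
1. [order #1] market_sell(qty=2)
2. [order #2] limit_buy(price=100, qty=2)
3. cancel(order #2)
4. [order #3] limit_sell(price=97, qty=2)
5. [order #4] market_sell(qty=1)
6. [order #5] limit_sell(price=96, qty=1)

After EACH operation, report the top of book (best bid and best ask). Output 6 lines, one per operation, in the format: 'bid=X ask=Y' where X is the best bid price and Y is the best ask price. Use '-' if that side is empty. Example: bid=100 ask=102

After op 1 [order #1] market_sell(qty=2): fills=none; bids=[-] asks=[-]
After op 2 [order #2] limit_buy(price=100, qty=2): fills=none; bids=[#2:2@100] asks=[-]
After op 3 cancel(order #2): fills=none; bids=[-] asks=[-]
After op 4 [order #3] limit_sell(price=97, qty=2): fills=none; bids=[-] asks=[#3:2@97]
After op 5 [order #4] market_sell(qty=1): fills=none; bids=[-] asks=[#3:2@97]
After op 6 [order #5] limit_sell(price=96, qty=1): fills=none; bids=[-] asks=[#5:1@96 #3:2@97]

Answer: bid=- ask=-
bid=100 ask=-
bid=- ask=-
bid=- ask=97
bid=- ask=97
bid=- ask=96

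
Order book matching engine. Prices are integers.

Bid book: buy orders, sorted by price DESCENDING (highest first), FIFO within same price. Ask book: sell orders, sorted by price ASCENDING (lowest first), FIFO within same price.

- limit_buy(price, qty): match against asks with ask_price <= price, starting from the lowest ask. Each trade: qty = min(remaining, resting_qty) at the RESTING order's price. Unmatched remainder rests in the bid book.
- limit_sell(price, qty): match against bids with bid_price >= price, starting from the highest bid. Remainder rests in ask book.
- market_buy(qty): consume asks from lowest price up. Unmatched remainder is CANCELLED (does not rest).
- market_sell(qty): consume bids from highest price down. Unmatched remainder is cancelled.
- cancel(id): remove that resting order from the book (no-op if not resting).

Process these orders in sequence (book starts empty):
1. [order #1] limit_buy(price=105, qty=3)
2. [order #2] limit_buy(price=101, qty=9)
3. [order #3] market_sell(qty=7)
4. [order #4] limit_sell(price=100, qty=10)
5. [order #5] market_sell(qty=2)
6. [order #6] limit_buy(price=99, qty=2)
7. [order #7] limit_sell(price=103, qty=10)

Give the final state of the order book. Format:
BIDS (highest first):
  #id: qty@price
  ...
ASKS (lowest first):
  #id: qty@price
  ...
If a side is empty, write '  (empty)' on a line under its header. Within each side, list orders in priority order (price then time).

Answer: BIDS (highest first):
  #6: 2@99
ASKS (lowest first):
  #4: 5@100
  #7: 10@103

Derivation:
After op 1 [order #1] limit_buy(price=105, qty=3): fills=none; bids=[#1:3@105] asks=[-]
After op 2 [order #2] limit_buy(price=101, qty=9): fills=none; bids=[#1:3@105 #2:9@101] asks=[-]
After op 3 [order #3] market_sell(qty=7): fills=#1x#3:3@105 #2x#3:4@101; bids=[#2:5@101] asks=[-]
After op 4 [order #4] limit_sell(price=100, qty=10): fills=#2x#4:5@101; bids=[-] asks=[#4:5@100]
After op 5 [order #5] market_sell(qty=2): fills=none; bids=[-] asks=[#4:5@100]
After op 6 [order #6] limit_buy(price=99, qty=2): fills=none; bids=[#6:2@99] asks=[#4:5@100]
After op 7 [order #7] limit_sell(price=103, qty=10): fills=none; bids=[#6:2@99] asks=[#4:5@100 #7:10@103]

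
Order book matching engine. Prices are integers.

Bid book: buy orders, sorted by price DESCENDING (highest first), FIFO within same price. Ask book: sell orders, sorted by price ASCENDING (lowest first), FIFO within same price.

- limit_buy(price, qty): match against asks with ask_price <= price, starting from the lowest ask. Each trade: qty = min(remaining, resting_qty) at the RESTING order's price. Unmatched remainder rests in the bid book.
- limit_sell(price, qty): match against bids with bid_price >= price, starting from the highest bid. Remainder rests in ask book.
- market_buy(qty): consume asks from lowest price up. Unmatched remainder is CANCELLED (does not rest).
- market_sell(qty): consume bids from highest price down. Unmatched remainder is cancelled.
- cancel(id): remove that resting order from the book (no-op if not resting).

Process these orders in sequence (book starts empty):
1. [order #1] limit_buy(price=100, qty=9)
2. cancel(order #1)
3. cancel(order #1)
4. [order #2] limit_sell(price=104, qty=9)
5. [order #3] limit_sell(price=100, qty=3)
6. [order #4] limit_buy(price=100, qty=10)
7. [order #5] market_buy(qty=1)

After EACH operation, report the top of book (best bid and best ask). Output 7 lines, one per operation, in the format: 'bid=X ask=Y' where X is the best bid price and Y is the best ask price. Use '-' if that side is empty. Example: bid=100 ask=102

Answer: bid=100 ask=-
bid=- ask=-
bid=- ask=-
bid=- ask=104
bid=- ask=100
bid=100 ask=104
bid=100 ask=104

Derivation:
After op 1 [order #1] limit_buy(price=100, qty=9): fills=none; bids=[#1:9@100] asks=[-]
After op 2 cancel(order #1): fills=none; bids=[-] asks=[-]
After op 3 cancel(order #1): fills=none; bids=[-] asks=[-]
After op 4 [order #2] limit_sell(price=104, qty=9): fills=none; bids=[-] asks=[#2:9@104]
After op 5 [order #3] limit_sell(price=100, qty=3): fills=none; bids=[-] asks=[#3:3@100 #2:9@104]
After op 6 [order #4] limit_buy(price=100, qty=10): fills=#4x#3:3@100; bids=[#4:7@100] asks=[#2:9@104]
After op 7 [order #5] market_buy(qty=1): fills=#5x#2:1@104; bids=[#4:7@100] asks=[#2:8@104]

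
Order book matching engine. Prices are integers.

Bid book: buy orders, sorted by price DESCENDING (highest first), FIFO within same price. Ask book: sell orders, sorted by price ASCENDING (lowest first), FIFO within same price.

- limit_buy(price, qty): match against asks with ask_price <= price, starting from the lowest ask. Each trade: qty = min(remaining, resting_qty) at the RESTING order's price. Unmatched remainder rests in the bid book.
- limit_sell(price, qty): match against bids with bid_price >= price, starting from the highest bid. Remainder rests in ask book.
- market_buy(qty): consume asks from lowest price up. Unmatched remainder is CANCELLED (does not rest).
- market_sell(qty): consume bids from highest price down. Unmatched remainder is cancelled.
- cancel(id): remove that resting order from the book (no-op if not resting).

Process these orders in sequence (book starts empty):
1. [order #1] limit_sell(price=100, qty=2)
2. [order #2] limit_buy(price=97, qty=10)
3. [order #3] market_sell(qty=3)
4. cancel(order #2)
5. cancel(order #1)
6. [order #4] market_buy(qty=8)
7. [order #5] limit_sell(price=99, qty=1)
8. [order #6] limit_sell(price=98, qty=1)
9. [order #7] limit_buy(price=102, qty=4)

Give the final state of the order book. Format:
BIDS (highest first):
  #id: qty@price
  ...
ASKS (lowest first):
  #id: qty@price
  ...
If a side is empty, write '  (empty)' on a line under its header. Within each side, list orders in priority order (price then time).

After op 1 [order #1] limit_sell(price=100, qty=2): fills=none; bids=[-] asks=[#1:2@100]
After op 2 [order #2] limit_buy(price=97, qty=10): fills=none; bids=[#2:10@97] asks=[#1:2@100]
After op 3 [order #3] market_sell(qty=3): fills=#2x#3:3@97; bids=[#2:7@97] asks=[#1:2@100]
After op 4 cancel(order #2): fills=none; bids=[-] asks=[#1:2@100]
After op 5 cancel(order #1): fills=none; bids=[-] asks=[-]
After op 6 [order #4] market_buy(qty=8): fills=none; bids=[-] asks=[-]
After op 7 [order #5] limit_sell(price=99, qty=1): fills=none; bids=[-] asks=[#5:1@99]
After op 8 [order #6] limit_sell(price=98, qty=1): fills=none; bids=[-] asks=[#6:1@98 #5:1@99]
After op 9 [order #7] limit_buy(price=102, qty=4): fills=#7x#6:1@98 #7x#5:1@99; bids=[#7:2@102] asks=[-]

Answer: BIDS (highest first):
  #7: 2@102
ASKS (lowest first):
  (empty)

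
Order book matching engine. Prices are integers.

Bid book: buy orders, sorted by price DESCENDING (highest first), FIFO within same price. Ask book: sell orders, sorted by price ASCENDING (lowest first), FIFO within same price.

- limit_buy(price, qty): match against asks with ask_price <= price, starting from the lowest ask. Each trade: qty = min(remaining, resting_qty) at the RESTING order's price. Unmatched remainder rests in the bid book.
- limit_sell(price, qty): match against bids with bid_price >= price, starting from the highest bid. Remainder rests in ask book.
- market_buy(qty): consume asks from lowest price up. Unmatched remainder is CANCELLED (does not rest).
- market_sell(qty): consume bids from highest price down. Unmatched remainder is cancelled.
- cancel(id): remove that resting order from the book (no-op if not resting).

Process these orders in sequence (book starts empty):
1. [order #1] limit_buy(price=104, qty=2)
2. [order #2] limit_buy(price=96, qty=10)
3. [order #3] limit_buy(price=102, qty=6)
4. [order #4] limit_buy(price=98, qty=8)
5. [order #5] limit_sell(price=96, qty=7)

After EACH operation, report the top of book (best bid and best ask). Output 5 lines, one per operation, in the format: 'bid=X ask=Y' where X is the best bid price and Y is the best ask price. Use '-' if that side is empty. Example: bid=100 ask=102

Answer: bid=104 ask=-
bid=104 ask=-
bid=104 ask=-
bid=104 ask=-
bid=102 ask=-

Derivation:
After op 1 [order #1] limit_buy(price=104, qty=2): fills=none; bids=[#1:2@104] asks=[-]
After op 2 [order #2] limit_buy(price=96, qty=10): fills=none; bids=[#1:2@104 #2:10@96] asks=[-]
After op 3 [order #3] limit_buy(price=102, qty=6): fills=none; bids=[#1:2@104 #3:6@102 #2:10@96] asks=[-]
After op 4 [order #4] limit_buy(price=98, qty=8): fills=none; bids=[#1:2@104 #3:6@102 #4:8@98 #2:10@96] asks=[-]
After op 5 [order #5] limit_sell(price=96, qty=7): fills=#1x#5:2@104 #3x#5:5@102; bids=[#3:1@102 #4:8@98 #2:10@96] asks=[-]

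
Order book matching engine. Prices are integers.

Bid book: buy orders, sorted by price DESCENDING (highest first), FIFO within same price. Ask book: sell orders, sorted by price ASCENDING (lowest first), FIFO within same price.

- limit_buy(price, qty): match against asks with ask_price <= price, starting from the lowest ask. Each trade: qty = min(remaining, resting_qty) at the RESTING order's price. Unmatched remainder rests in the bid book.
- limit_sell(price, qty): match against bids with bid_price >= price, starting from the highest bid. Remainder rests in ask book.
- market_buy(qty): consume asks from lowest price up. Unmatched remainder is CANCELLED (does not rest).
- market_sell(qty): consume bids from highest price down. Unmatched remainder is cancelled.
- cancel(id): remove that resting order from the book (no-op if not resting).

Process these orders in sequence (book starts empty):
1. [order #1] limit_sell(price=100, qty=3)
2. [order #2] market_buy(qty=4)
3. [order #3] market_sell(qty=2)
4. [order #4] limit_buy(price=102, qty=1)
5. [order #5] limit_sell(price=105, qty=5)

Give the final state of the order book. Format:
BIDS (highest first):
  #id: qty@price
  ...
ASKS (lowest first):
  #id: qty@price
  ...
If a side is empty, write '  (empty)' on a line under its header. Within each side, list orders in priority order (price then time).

Answer: BIDS (highest first):
  #4: 1@102
ASKS (lowest first):
  #5: 5@105

Derivation:
After op 1 [order #1] limit_sell(price=100, qty=3): fills=none; bids=[-] asks=[#1:3@100]
After op 2 [order #2] market_buy(qty=4): fills=#2x#1:3@100; bids=[-] asks=[-]
After op 3 [order #3] market_sell(qty=2): fills=none; bids=[-] asks=[-]
After op 4 [order #4] limit_buy(price=102, qty=1): fills=none; bids=[#4:1@102] asks=[-]
After op 5 [order #5] limit_sell(price=105, qty=5): fills=none; bids=[#4:1@102] asks=[#5:5@105]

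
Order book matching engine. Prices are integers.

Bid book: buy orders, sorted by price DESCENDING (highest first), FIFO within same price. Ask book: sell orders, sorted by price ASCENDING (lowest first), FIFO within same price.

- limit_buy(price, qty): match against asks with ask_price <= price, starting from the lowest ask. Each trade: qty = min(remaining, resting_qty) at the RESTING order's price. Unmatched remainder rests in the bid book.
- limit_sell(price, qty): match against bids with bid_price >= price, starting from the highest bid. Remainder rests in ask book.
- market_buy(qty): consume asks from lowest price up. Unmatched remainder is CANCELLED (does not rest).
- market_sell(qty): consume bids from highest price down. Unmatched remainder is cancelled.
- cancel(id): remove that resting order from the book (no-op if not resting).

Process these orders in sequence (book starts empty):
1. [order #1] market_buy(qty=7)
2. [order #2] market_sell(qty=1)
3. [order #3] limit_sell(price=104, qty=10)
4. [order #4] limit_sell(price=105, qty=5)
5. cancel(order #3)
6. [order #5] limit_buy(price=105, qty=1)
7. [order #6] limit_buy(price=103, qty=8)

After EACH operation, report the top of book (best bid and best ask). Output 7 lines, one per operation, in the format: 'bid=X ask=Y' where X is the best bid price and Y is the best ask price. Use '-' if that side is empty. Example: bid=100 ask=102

After op 1 [order #1] market_buy(qty=7): fills=none; bids=[-] asks=[-]
After op 2 [order #2] market_sell(qty=1): fills=none; bids=[-] asks=[-]
After op 3 [order #3] limit_sell(price=104, qty=10): fills=none; bids=[-] asks=[#3:10@104]
After op 4 [order #4] limit_sell(price=105, qty=5): fills=none; bids=[-] asks=[#3:10@104 #4:5@105]
After op 5 cancel(order #3): fills=none; bids=[-] asks=[#4:5@105]
After op 6 [order #5] limit_buy(price=105, qty=1): fills=#5x#4:1@105; bids=[-] asks=[#4:4@105]
After op 7 [order #6] limit_buy(price=103, qty=8): fills=none; bids=[#6:8@103] asks=[#4:4@105]

Answer: bid=- ask=-
bid=- ask=-
bid=- ask=104
bid=- ask=104
bid=- ask=105
bid=- ask=105
bid=103 ask=105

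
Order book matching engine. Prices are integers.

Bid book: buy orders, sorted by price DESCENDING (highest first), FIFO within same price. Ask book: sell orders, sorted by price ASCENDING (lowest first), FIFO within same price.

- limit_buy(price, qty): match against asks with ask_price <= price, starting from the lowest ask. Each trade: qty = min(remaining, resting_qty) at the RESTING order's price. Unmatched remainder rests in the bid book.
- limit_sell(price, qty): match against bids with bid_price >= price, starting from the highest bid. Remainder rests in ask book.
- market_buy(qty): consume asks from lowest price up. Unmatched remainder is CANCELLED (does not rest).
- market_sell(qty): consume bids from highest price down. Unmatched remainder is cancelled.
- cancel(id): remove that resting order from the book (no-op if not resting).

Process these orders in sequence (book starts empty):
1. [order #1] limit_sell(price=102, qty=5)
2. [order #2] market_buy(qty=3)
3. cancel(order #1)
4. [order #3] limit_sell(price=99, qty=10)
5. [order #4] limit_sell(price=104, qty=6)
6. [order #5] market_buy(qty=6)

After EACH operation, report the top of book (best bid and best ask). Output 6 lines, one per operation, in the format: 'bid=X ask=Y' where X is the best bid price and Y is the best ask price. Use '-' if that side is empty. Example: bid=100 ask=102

After op 1 [order #1] limit_sell(price=102, qty=5): fills=none; bids=[-] asks=[#1:5@102]
After op 2 [order #2] market_buy(qty=3): fills=#2x#1:3@102; bids=[-] asks=[#1:2@102]
After op 3 cancel(order #1): fills=none; bids=[-] asks=[-]
After op 4 [order #3] limit_sell(price=99, qty=10): fills=none; bids=[-] asks=[#3:10@99]
After op 5 [order #4] limit_sell(price=104, qty=6): fills=none; bids=[-] asks=[#3:10@99 #4:6@104]
After op 6 [order #5] market_buy(qty=6): fills=#5x#3:6@99; bids=[-] asks=[#3:4@99 #4:6@104]

Answer: bid=- ask=102
bid=- ask=102
bid=- ask=-
bid=- ask=99
bid=- ask=99
bid=- ask=99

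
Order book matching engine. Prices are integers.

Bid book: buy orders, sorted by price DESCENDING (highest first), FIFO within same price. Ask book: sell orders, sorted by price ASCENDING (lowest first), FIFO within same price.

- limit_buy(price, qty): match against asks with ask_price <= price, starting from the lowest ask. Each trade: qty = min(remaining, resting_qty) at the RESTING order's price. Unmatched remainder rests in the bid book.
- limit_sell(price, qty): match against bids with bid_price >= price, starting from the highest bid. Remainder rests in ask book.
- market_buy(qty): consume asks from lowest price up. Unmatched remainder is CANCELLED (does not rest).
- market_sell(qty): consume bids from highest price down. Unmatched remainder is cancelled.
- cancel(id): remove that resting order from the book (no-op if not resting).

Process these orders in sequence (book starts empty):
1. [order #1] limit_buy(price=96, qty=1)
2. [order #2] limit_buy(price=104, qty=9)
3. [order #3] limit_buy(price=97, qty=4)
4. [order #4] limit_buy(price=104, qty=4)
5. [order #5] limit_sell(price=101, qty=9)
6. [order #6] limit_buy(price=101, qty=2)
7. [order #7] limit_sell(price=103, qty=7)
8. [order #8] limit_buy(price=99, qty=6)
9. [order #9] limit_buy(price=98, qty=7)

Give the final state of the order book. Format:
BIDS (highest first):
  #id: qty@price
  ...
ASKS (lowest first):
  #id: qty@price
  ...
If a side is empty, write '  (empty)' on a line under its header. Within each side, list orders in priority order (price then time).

After op 1 [order #1] limit_buy(price=96, qty=1): fills=none; bids=[#1:1@96] asks=[-]
After op 2 [order #2] limit_buy(price=104, qty=9): fills=none; bids=[#2:9@104 #1:1@96] asks=[-]
After op 3 [order #3] limit_buy(price=97, qty=4): fills=none; bids=[#2:9@104 #3:4@97 #1:1@96] asks=[-]
After op 4 [order #4] limit_buy(price=104, qty=4): fills=none; bids=[#2:9@104 #4:4@104 #3:4@97 #1:1@96] asks=[-]
After op 5 [order #5] limit_sell(price=101, qty=9): fills=#2x#5:9@104; bids=[#4:4@104 #3:4@97 #1:1@96] asks=[-]
After op 6 [order #6] limit_buy(price=101, qty=2): fills=none; bids=[#4:4@104 #6:2@101 #3:4@97 #1:1@96] asks=[-]
After op 7 [order #7] limit_sell(price=103, qty=7): fills=#4x#7:4@104; bids=[#6:2@101 #3:4@97 #1:1@96] asks=[#7:3@103]
After op 8 [order #8] limit_buy(price=99, qty=6): fills=none; bids=[#6:2@101 #8:6@99 #3:4@97 #1:1@96] asks=[#7:3@103]
After op 9 [order #9] limit_buy(price=98, qty=7): fills=none; bids=[#6:2@101 #8:6@99 #9:7@98 #3:4@97 #1:1@96] asks=[#7:3@103]

Answer: BIDS (highest first):
  #6: 2@101
  #8: 6@99
  #9: 7@98
  #3: 4@97
  #1: 1@96
ASKS (lowest first):
  #7: 3@103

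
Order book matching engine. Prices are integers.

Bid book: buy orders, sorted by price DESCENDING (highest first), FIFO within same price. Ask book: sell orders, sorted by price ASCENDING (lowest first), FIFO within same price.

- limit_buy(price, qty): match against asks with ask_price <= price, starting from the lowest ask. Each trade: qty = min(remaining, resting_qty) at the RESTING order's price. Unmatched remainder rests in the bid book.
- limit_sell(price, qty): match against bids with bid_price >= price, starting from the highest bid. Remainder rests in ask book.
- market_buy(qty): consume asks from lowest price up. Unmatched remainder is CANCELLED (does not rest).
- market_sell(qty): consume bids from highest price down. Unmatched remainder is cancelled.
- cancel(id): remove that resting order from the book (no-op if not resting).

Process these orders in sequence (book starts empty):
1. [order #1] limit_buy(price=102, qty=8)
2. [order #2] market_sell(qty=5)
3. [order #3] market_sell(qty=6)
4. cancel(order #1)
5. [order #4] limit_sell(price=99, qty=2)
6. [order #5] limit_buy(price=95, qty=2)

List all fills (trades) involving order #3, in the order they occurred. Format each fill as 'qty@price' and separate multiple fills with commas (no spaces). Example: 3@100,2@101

Answer: 3@102

Derivation:
After op 1 [order #1] limit_buy(price=102, qty=8): fills=none; bids=[#1:8@102] asks=[-]
After op 2 [order #2] market_sell(qty=5): fills=#1x#2:5@102; bids=[#1:3@102] asks=[-]
After op 3 [order #3] market_sell(qty=6): fills=#1x#3:3@102; bids=[-] asks=[-]
After op 4 cancel(order #1): fills=none; bids=[-] asks=[-]
After op 5 [order #4] limit_sell(price=99, qty=2): fills=none; bids=[-] asks=[#4:2@99]
After op 6 [order #5] limit_buy(price=95, qty=2): fills=none; bids=[#5:2@95] asks=[#4:2@99]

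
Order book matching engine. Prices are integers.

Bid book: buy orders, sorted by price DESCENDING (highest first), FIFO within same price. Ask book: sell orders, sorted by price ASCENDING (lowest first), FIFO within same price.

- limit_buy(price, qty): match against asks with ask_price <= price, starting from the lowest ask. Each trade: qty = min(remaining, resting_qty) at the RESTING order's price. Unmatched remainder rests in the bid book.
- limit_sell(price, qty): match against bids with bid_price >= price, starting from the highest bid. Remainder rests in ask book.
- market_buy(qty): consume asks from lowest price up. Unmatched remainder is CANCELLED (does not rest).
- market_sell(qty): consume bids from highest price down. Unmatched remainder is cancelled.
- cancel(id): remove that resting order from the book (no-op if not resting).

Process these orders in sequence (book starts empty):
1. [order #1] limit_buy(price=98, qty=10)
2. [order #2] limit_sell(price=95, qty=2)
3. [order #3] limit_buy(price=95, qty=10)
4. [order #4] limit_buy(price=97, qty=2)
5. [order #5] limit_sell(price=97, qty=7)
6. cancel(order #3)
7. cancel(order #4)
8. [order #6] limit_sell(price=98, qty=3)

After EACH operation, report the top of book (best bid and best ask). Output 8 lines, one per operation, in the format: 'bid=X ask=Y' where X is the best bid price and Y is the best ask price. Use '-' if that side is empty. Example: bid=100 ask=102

After op 1 [order #1] limit_buy(price=98, qty=10): fills=none; bids=[#1:10@98] asks=[-]
After op 2 [order #2] limit_sell(price=95, qty=2): fills=#1x#2:2@98; bids=[#1:8@98] asks=[-]
After op 3 [order #3] limit_buy(price=95, qty=10): fills=none; bids=[#1:8@98 #3:10@95] asks=[-]
After op 4 [order #4] limit_buy(price=97, qty=2): fills=none; bids=[#1:8@98 #4:2@97 #3:10@95] asks=[-]
After op 5 [order #5] limit_sell(price=97, qty=7): fills=#1x#5:7@98; bids=[#1:1@98 #4:2@97 #3:10@95] asks=[-]
After op 6 cancel(order #3): fills=none; bids=[#1:1@98 #4:2@97] asks=[-]
After op 7 cancel(order #4): fills=none; bids=[#1:1@98] asks=[-]
After op 8 [order #6] limit_sell(price=98, qty=3): fills=#1x#6:1@98; bids=[-] asks=[#6:2@98]

Answer: bid=98 ask=-
bid=98 ask=-
bid=98 ask=-
bid=98 ask=-
bid=98 ask=-
bid=98 ask=-
bid=98 ask=-
bid=- ask=98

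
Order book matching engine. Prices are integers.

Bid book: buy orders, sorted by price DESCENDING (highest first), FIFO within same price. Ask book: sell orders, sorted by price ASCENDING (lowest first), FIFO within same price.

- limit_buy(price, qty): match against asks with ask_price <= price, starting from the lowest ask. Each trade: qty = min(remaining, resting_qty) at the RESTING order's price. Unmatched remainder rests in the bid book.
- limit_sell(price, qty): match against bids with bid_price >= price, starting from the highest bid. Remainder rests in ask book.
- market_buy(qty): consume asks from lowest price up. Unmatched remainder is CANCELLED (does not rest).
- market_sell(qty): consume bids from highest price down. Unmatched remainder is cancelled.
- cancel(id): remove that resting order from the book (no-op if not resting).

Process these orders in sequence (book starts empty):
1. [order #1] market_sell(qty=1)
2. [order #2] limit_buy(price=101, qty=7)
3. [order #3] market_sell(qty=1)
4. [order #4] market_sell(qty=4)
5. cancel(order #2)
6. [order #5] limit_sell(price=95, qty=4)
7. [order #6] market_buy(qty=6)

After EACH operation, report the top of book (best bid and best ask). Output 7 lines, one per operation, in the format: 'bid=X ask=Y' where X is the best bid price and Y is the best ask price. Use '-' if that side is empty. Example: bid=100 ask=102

Answer: bid=- ask=-
bid=101 ask=-
bid=101 ask=-
bid=101 ask=-
bid=- ask=-
bid=- ask=95
bid=- ask=-

Derivation:
After op 1 [order #1] market_sell(qty=1): fills=none; bids=[-] asks=[-]
After op 2 [order #2] limit_buy(price=101, qty=7): fills=none; bids=[#2:7@101] asks=[-]
After op 3 [order #3] market_sell(qty=1): fills=#2x#3:1@101; bids=[#2:6@101] asks=[-]
After op 4 [order #4] market_sell(qty=4): fills=#2x#4:4@101; bids=[#2:2@101] asks=[-]
After op 5 cancel(order #2): fills=none; bids=[-] asks=[-]
After op 6 [order #5] limit_sell(price=95, qty=4): fills=none; bids=[-] asks=[#5:4@95]
After op 7 [order #6] market_buy(qty=6): fills=#6x#5:4@95; bids=[-] asks=[-]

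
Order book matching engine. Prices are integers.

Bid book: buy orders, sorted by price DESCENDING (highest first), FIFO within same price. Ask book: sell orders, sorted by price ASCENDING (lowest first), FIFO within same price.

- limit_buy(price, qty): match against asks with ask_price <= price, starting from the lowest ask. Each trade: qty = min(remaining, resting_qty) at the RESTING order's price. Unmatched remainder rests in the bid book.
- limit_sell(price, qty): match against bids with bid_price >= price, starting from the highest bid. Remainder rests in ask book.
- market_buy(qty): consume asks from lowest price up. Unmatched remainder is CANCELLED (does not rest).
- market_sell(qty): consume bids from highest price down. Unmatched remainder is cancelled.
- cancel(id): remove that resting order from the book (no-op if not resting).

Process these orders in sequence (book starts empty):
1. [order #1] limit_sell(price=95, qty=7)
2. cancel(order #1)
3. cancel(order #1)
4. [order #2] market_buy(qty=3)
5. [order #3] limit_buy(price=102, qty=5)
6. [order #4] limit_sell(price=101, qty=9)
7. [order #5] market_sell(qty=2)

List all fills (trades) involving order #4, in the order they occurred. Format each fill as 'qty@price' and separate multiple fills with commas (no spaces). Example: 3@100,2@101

After op 1 [order #1] limit_sell(price=95, qty=7): fills=none; bids=[-] asks=[#1:7@95]
After op 2 cancel(order #1): fills=none; bids=[-] asks=[-]
After op 3 cancel(order #1): fills=none; bids=[-] asks=[-]
After op 4 [order #2] market_buy(qty=3): fills=none; bids=[-] asks=[-]
After op 5 [order #3] limit_buy(price=102, qty=5): fills=none; bids=[#3:5@102] asks=[-]
After op 6 [order #4] limit_sell(price=101, qty=9): fills=#3x#4:5@102; bids=[-] asks=[#4:4@101]
After op 7 [order #5] market_sell(qty=2): fills=none; bids=[-] asks=[#4:4@101]

Answer: 5@102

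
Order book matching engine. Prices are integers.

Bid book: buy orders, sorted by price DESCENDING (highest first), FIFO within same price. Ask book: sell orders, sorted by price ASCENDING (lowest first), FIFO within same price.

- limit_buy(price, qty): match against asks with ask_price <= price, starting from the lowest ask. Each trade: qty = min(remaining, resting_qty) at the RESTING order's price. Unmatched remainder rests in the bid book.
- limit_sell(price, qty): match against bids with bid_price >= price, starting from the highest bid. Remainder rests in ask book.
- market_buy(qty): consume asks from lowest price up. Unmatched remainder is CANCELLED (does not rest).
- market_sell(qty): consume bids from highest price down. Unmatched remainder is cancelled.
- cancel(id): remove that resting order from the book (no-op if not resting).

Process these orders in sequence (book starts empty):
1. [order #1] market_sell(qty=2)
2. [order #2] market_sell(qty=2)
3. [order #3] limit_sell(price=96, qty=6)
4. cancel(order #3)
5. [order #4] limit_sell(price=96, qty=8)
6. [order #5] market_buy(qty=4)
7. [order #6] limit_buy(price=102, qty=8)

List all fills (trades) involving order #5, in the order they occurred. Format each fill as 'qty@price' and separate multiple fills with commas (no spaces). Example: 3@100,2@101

After op 1 [order #1] market_sell(qty=2): fills=none; bids=[-] asks=[-]
After op 2 [order #2] market_sell(qty=2): fills=none; bids=[-] asks=[-]
After op 3 [order #3] limit_sell(price=96, qty=6): fills=none; bids=[-] asks=[#3:6@96]
After op 4 cancel(order #3): fills=none; bids=[-] asks=[-]
After op 5 [order #4] limit_sell(price=96, qty=8): fills=none; bids=[-] asks=[#4:8@96]
After op 6 [order #5] market_buy(qty=4): fills=#5x#4:4@96; bids=[-] asks=[#4:4@96]
After op 7 [order #6] limit_buy(price=102, qty=8): fills=#6x#4:4@96; bids=[#6:4@102] asks=[-]

Answer: 4@96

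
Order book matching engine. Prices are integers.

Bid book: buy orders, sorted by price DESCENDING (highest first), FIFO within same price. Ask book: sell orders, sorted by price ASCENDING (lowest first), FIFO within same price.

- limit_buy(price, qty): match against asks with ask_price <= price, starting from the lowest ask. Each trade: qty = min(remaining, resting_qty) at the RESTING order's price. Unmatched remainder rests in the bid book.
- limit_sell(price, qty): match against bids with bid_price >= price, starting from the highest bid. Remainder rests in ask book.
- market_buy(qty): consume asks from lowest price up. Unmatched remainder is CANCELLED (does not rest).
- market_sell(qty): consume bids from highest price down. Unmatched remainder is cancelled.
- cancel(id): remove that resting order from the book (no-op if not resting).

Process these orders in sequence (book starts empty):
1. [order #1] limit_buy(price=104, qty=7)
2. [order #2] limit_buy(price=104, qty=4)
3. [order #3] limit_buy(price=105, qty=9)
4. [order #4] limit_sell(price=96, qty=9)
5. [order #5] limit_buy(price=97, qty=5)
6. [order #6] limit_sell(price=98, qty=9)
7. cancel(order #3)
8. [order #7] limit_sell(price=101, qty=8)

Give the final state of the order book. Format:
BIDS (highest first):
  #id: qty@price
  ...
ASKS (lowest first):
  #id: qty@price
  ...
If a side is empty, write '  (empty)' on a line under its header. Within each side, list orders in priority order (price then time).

After op 1 [order #1] limit_buy(price=104, qty=7): fills=none; bids=[#1:7@104] asks=[-]
After op 2 [order #2] limit_buy(price=104, qty=4): fills=none; bids=[#1:7@104 #2:4@104] asks=[-]
After op 3 [order #3] limit_buy(price=105, qty=9): fills=none; bids=[#3:9@105 #1:7@104 #2:4@104] asks=[-]
After op 4 [order #4] limit_sell(price=96, qty=9): fills=#3x#4:9@105; bids=[#1:7@104 #2:4@104] asks=[-]
After op 5 [order #5] limit_buy(price=97, qty=5): fills=none; bids=[#1:7@104 #2:4@104 #5:5@97] asks=[-]
After op 6 [order #6] limit_sell(price=98, qty=9): fills=#1x#6:7@104 #2x#6:2@104; bids=[#2:2@104 #5:5@97] asks=[-]
After op 7 cancel(order #3): fills=none; bids=[#2:2@104 #5:5@97] asks=[-]
After op 8 [order #7] limit_sell(price=101, qty=8): fills=#2x#7:2@104; bids=[#5:5@97] asks=[#7:6@101]

Answer: BIDS (highest first):
  #5: 5@97
ASKS (lowest first):
  #7: 6@101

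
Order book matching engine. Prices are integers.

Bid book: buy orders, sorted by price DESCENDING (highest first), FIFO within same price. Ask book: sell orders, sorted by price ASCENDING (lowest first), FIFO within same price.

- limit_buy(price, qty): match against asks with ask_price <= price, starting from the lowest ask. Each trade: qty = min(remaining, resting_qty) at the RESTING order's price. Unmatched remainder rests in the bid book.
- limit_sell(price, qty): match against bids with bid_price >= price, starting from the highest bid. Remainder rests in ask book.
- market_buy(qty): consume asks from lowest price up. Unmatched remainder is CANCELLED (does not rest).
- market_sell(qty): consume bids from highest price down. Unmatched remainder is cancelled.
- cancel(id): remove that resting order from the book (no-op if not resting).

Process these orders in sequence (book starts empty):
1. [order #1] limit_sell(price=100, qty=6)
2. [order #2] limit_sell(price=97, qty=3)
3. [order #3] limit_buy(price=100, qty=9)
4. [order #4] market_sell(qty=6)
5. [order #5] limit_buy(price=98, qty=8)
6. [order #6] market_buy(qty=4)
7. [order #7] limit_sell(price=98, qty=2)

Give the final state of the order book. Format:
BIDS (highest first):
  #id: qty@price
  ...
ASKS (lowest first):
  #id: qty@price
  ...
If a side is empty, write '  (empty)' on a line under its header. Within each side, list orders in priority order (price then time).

Answer: BIDS (highest first):
  #5: 6@98
ASKS (lowest first):
  (empty)

Derivation:
After op 1 [order #1] limit_sell(price=100, qty=6): fills=none; bids=[-] asks=[#1:6@100]
After op 2 [order #2] limit_sell(price=97, qty=3): fills=none; bids=[-] asks=[#2:3@97 #1:6@100]
After op 3 [order #3] limit_buy(price=100, qty=9): fills=#3x#2:3@97 #3x#1:6@100; bids=[-] asks=[-]
After op 4 [order #4] market_sell(qty=6): fills=none; bids=[-] asks=[-]
After op 5 [order #5] limit_buy(price=98, qty=8): fills=none; bids=[#5:8@98] asks=[-]
After op 6 [order #6] market_buy(qty=4): fills=none; bids=[#5:8@98] asks=[-]
After op 7 [order #7] limit_sell(price=98, qty=2): fills=#5x#7:2@98; bids=[#5:6@98] asks=[-]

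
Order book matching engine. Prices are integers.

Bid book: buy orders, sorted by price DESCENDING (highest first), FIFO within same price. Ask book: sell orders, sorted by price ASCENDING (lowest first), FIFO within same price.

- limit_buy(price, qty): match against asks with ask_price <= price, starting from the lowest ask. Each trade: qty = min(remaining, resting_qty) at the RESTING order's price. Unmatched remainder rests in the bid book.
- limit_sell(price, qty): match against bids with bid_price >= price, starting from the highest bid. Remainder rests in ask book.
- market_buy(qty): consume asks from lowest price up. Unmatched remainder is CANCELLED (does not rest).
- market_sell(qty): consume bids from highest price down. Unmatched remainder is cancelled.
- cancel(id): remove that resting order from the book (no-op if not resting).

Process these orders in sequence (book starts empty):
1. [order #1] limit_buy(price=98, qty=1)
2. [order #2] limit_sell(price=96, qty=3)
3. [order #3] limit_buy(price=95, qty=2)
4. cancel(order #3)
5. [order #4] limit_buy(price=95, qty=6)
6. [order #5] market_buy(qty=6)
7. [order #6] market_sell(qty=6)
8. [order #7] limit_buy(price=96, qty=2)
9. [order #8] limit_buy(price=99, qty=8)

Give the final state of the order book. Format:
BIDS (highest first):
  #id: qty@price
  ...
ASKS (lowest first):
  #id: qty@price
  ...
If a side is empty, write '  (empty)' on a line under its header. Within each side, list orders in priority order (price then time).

Answer: BIDS (highest first):
  #8: 8@99
  #7: 2@96
ASKS (lowest first):
  (empty)

Derivation:
After op 1 [order #1] limit_buy(price=98, qty=1): fills=none; bids=[#1:1@98] asks=[-]
After op 2 [order #2] limit_sell(price=96, qty=3): fills=#1x#2:1@98; bids=[-] asks=[#2:2@96]
After op 3 [order #3] limit_buy(price=95, qty=2): fills=none; bids=[#3:2@95] asks=[#2:2@96]
After op 4 cancel(order #3): fills=none; bids=[-] asks=[#2:2@96]
After op 5 [order #4] limit_buy(price=95, qty=6): fills=none; bids=[#4:6@95] asks=[#2:2@96]
After op 6 [order #5] market_buy(qty=6): fills=#5x#2:2@96; bids=[#4:6@95] asks=[-]
After op 7 [order #6] market_sell(qty=6): fills=#4x#6:6@95; bids=[-] asks=[-]
After op 8 [order #7] limit_buy(price=96, qty=2): fills=none; bids=[#7:2@96] asks=[-]
After op 9 [order #8] limit_buy(price=99, qty=8): fills=none; bids=[#8:8@99 #7:2@96] asks=[-]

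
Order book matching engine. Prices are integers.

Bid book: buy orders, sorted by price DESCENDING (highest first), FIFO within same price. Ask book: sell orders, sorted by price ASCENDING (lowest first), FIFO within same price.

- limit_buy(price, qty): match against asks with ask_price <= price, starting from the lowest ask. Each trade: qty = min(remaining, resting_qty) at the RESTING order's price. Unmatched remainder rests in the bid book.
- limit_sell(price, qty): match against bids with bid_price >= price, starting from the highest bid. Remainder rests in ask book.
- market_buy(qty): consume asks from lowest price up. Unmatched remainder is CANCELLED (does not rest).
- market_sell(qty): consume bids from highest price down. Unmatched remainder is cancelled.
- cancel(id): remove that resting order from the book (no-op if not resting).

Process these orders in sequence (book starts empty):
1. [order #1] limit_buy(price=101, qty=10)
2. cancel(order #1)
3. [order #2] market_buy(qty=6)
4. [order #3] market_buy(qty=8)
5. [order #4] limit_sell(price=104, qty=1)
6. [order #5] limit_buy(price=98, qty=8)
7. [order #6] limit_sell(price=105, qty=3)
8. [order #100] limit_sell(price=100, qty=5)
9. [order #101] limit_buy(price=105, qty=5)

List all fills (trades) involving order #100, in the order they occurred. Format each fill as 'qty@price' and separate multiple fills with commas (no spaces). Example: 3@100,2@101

After op 1 [order #1] limit_buy(price=101, qty=10): fills=none; bids=[#1:10@101] asks=[-]
After op 2 cancel(order #1): fills=none; bids=[-] asks=[-]
After op 3 [order #2] market_buy(qty=6): fills=none; bids=[-] asks=[-]
After op 4 [order #3] market_buy(qty=8): fills=none; bids=[-] asks=[-]
After op 5 [order #4] limit_sell(price=104, qty=1): fills=none; bids=[-] asks=[#4:1@104]
After op 6 [order #5] limit_buy(price=98, qty=8): fills=none; bids=[#5:8@98] asks=[#4:1@104]
After op 7 [order #6] limit_sell(price=105, qty=3): fills=none; bids=[#5:8@98] asks=[#4:1@104 #6:3@105]
After op 8 [order #100] limit_sell(price=100, qty=5): fills=none; bids=[#5:8@98] asks=[#100:5@100 #4:1@104 #6:3@105]
After op 9 [order #101] limit_buy(price=105, qty=5): fills=#101x#100:5@100; bids=[#5:8@98] asks=[#4:1@104 #6:3@105]

Answer: 5@100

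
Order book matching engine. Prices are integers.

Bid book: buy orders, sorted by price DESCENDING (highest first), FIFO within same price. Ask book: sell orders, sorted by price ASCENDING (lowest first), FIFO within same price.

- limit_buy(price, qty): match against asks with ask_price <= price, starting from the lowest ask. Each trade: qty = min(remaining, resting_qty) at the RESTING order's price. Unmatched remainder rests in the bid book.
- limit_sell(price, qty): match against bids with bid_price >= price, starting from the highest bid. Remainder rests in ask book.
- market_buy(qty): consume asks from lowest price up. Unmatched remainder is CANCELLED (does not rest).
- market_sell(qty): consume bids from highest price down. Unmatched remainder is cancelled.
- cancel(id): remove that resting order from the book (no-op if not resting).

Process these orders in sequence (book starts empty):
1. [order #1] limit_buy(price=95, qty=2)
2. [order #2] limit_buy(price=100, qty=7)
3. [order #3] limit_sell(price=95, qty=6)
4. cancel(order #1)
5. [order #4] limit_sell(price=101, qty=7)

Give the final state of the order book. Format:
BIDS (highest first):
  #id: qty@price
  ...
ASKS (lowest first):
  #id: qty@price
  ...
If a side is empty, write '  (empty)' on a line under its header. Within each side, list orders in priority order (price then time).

Answer: BIDS (highest first):
  #2: 1@100
ASKS (lowest first):
  #4: 7@101

Derivation:
After op 1 [order #1] limit_buy(price=95, qty=2): fills=none; bids=[#1:2@95] asks=[-]
After op 2 [order #2] limit_buy(price=100, qty=7): fills=none; bids=[#2:7@100 #1:2@95] asks=[-]
After op 3 [order #3] limit_sell(price=95, qty=6): fills=#2x#3:6@100; bids=[#2:1@100 #1:2@95] asks=[-]
After op 4 cancel(order #1): fills=none; bids=[#2:1@100] asks=[-]
After op 5 [order #4] limit_sell(price=101, qty=7): fills=none; bids=[#2:1@100] asks=[#4:7@101]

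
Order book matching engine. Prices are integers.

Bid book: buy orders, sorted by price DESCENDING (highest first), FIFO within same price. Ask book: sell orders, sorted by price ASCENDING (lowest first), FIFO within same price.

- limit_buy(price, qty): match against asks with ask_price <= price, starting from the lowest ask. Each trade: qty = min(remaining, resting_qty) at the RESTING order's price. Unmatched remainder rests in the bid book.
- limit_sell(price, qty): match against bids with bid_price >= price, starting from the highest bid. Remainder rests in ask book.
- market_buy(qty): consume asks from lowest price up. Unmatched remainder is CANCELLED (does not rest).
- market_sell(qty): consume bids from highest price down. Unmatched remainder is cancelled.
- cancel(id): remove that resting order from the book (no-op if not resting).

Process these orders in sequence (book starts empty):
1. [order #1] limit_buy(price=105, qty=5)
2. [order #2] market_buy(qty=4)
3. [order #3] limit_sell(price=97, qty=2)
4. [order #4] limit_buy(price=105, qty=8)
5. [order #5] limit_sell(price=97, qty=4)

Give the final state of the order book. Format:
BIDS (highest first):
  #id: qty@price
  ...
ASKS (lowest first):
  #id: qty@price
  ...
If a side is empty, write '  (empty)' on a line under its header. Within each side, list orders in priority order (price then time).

Answer: BIDS (highest first):
  #4: 7@105
ASKS (lowest first):
  (empty)

Derivation:
After op 1 [order #1] limit_buy(price=105, qty=5): fills=none; bids=[#1:5@105] asks=[-]
After op 2 [order #2] market_buy(qty=4): fills=none; bids=[#1:5@105] asks=[-]
After op 3 [order #3] limit_sell(price=97, qty=2): fills=#1x#3:2@105; bids=[#1:3@105] asks=[-]
After op 4 [order #4] limit_buy(price=105, qty=8): fills=none; bids=[#1:3@105 #4:8@105] asks=[-]
After op 5 [order #5] limit_sell(price=97, qty=4): fills=#1x#5:3@105 #4x#5:1@105; bids=[#4:7@105] asks=[-]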